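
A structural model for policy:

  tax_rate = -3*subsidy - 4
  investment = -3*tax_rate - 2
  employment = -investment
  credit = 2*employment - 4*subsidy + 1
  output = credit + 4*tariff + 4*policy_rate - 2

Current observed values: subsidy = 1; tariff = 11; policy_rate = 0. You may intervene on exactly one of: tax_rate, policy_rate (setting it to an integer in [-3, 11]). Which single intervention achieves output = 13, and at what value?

Intervening on tax_rate: output = 6*tax_rate + 43. Reaching 13 requires tax_rate = -5, outside [-3, 11].
Intervening on policy_rate: with other inputs at their observed values, output = 4*policy_rate + 1. Solving for 13 gives policy_rate = 3, within [-3, 11].

set policy_rate = 3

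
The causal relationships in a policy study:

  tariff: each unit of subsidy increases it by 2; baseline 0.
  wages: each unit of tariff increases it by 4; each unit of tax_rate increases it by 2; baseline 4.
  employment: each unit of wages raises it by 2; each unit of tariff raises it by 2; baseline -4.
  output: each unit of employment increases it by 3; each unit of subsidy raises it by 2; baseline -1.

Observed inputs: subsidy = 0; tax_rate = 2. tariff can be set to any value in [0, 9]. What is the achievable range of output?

35 to 305

Intervening on tariff fixes its value directly, overriding its dependence on subsidy.
Substituting into the wages equation gives wages = 4*tariff + 8.
Substituting into the employment equation gives employment = 10*tariff + 12.
This gives output = 30*tariff + 35.
Linear in tariff, so extremes are at the endpoints: tariff = 0 gives output = 35; tariff = 9 gives output = 305.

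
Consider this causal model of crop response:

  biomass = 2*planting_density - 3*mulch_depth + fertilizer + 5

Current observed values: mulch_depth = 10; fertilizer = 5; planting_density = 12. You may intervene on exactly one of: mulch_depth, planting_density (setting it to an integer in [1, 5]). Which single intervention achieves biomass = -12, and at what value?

Intervening on mulch_depth: biomass = -3*mulch_depth + 34. Reaching -12 requires mulch_depth = 46/3, not an integer.
Intervening on planting_density: with other inputs at their observed values, biomass = 2*planting_density - 20. Solving for -12 gives planting_density = 4, within [1, 5].

set planting_density = 4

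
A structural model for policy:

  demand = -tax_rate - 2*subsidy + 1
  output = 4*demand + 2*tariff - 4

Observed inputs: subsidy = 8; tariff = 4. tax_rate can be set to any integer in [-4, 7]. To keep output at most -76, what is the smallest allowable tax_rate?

Substituting into the demand equation gives demand = -tax_rate - 15.
This gives output = -4*tax_rate - 56.
Require -4*tax_rate - 56 ≤ -76, so tax_rate ≥ 5.
The smallest integer in [-4, 7] satisfying this is 5.

tax_rate = 5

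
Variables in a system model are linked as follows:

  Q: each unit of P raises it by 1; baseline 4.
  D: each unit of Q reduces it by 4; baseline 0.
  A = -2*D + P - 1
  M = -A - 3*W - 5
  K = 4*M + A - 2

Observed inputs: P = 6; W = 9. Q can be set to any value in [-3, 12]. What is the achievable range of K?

-433 to -73

Intervening on Q fixes its value directly, overriding its dependence on P.
Substituting into the A equation gives A = 8*Q + 5.
This gives M = -8*Q - 37.
Substituting into the K equation gives K = -24*Q - 145.
Linear in Q, so extremes are at the endpoints: Q = -3 gives K = -73; Q = 12 gives K = -433.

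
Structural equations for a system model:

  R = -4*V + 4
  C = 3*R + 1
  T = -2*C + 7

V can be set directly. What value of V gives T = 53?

Substituting into the C equation gives C = -12*V + 13.
This gives T = 24*V - 19.
Solve 24*V - 19 = 53: V = (53 + 19) / 24 = 3.

V = 3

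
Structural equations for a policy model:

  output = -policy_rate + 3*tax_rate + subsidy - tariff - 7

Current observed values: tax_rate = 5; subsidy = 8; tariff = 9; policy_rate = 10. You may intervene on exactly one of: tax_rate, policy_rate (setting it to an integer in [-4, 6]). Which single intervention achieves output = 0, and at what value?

Intervening on tax_rate: with other inputs at their observed values, output = 3*tax_rate - 18. Solving for 0 gives tax_rate = 6, within [-4, 6].
Intervening on policy_rate: output = -policy_rate + 7. Reaching 0 requires policy_rate = 7, outside [-4, 6].

set tax_rate = 6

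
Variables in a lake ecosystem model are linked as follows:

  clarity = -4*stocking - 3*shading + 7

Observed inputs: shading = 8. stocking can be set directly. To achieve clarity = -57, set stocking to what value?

stocking = 10

Substituting into the clarity equation gives clarity = -4*stocking - 17.
Solve -4*stocking - 17 = -57: stocking = (-57 + 17) / -4 = 10.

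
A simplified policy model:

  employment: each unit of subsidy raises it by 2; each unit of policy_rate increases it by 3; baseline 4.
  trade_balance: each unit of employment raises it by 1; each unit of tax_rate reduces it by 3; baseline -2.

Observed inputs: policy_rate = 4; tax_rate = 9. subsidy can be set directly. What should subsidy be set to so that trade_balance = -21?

subsidy = -4

Substituting into the employment equation gives employment = 2*subsidy + 16.
Substituting into the trade_balance equation gives trade_balance = 2*subsidy - 13.
Solve 2*subsidy - 13 = -21: subsidy = (-21 + 13) / 2 = -4.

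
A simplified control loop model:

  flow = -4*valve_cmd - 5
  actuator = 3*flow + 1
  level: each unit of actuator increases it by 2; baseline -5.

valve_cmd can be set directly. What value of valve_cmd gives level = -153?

Substituting into the actuator equation gives actuator = -12*valve_cmd - 14.
Substituting into the level equation gives level = -24*valve_cmd - 33.
Solve -24*valve_cmd - 33 = -153: valve_cmd = (-153 + 33) / -24 = 5.

valve_cmd = 5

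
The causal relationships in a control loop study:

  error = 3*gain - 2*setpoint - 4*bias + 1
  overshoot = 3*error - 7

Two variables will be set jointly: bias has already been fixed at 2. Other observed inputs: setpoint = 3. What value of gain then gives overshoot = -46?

With bias held at 2:
Substituting into the error equation gives error = 3*gain - 13.
This gives overshoot = 9*gain - 46.
Solve 9*gain - 46 = -46: gain = (-46 + 46) / 9 = 0.

gain = 0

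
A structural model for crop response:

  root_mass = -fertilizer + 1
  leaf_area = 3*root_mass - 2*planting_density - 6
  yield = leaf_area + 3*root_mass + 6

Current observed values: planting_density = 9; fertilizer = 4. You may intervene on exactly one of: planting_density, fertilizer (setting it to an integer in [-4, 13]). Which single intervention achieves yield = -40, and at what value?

Intervening on planting_density: with other inputs at their observed values, yield = -2*planting_density - 18. Solving for -40 gives planting_density = 11, within [-4, 13].
Intervening on fertilizer: yield = -6*fertilizer - 12. Reaching -40 requires fertilizer = 14/3, not an integer.

set planting_density = 11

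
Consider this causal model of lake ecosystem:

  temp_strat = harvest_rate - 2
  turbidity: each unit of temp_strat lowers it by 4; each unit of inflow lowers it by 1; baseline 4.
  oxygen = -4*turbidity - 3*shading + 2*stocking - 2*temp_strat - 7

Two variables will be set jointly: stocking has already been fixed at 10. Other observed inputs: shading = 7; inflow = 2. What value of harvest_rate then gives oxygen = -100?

harvest_rate = -4

With stocking held at 10:
Substituting into the turbidity equation gives turbidity = -4*harvest_rate + 10.
This gives oxygen = 14*harvest_rate - 44.
Solve 14*harvest_rate - 44 = -100: harvest_rate = (-100 + 44) / 14 = -4.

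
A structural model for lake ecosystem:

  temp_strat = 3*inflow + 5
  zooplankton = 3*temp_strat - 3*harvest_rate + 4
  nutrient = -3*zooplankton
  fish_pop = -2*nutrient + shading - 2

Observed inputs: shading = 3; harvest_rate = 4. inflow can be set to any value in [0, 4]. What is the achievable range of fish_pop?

Substituting into the zooplankton equation gives zooplankton = 9*inflow + 7.
So nutrient = -27*inflow - 21.
This gives fish_pop = 54*inflow + 43.
Linear in inflow, so extremes are at the endpoints: inflow = 0 gives fish_pop = 43; inflow = 4 gives fish_pop = 259.

43 to 259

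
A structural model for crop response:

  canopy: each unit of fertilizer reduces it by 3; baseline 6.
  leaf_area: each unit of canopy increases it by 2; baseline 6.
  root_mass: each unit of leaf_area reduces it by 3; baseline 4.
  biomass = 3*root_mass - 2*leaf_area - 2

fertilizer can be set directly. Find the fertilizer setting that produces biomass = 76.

Substituting into the leaf_area equation gives leaf_area = -6*fertilizer + 18.
Substituting into the root_mass equation gives root_mass = 18*fertilizer - 50.
So biomass = 66*fertilizer - 188.
Solve 66*fertilizer - 188 = 76: fertilizer = (76 + 188) / 66 = 4.

fertilizer = 4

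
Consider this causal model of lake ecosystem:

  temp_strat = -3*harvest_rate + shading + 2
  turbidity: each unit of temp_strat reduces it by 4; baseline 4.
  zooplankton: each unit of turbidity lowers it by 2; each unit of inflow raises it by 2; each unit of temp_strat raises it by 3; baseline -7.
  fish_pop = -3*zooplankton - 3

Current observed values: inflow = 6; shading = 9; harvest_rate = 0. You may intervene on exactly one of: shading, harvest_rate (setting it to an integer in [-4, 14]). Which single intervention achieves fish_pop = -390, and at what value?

Intervening on shading: with other inputs at their observed values, fish_pop = -33*shading - 60. Solving for -390 gives shading = 10, within [-4, 14].
Intervening on harvest_rate: fish_pop = 99*harvest_rate - 357. Reaching -390 requires harvest_rate = -1/3, not an integer.

set shading = 10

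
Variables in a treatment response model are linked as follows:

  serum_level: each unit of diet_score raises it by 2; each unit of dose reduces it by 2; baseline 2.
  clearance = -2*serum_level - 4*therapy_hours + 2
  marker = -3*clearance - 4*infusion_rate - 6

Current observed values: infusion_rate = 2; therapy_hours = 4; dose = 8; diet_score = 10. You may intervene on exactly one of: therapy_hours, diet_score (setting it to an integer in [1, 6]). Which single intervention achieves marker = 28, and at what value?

set therapy_hours = 1

Intervening on therapy_hours: with other inputs at their observed values, marker = 12*therapy_hours + 16. Solving for 28 gives therapy_hours = 1, within [1, 6].
Intervening on diet_score: marker = 12*diet_score - 56. Reaching 28 requires diet_score = 7, outside [1, 6].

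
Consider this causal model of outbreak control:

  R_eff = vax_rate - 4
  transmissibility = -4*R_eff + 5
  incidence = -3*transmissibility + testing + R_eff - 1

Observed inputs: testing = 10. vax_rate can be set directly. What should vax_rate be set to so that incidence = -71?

Substituting into the transmissibility equation gives transmissibility = -4*vax_rate + 21.
This gives incidence = 13*vax_rate - 58.
Solve 13*vax_rate - 58 = -71: vax_rate = (-71 + 58) / 13 = -1.

vax_rate = -1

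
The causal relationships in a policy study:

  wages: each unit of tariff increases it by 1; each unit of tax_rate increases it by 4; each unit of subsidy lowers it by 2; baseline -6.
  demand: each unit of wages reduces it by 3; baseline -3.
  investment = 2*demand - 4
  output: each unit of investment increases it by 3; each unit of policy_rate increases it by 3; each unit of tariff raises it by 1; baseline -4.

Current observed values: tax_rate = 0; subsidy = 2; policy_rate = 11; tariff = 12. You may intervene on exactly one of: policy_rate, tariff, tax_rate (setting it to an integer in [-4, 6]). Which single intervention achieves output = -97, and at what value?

set tax_rate = 1

Intervening on policy_rate: output = 3*policy_rate - 58. Reaching -97 requires policy_rate = -13, outside [-4, 6].
Intervening on tariff: output = -17*tariff + 179. Reaching -97 requires tariff = 276/17, not an integer.
Intervening on tax_rate: with other inputs at their observed values, output = -72*tax_rate - 25. Solving for -97 gives tax_rate = 1, within [-4, 6].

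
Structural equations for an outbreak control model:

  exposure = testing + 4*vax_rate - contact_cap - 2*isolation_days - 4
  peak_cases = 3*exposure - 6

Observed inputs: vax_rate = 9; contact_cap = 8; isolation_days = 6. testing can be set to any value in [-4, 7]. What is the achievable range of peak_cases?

Substituting into the exposure equation gives exposure = testing + 12.
Substituting into the peak_cases equation gives peak_cases = 3*testing + 30.
Linear in testing, so extremes are at the endpoints: testing = -4 gives peak_cases = 18; testing = 7 gives peak_cases = 51.

18 to 51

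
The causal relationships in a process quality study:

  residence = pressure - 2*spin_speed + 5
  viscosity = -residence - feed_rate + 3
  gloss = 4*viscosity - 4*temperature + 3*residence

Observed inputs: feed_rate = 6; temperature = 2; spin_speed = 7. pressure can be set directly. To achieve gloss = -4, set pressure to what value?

Substituting into the residence equation gives residence = pressure - 9.
So viscosity = -pressure + 6.
This gives gloss = -pressure - 11.
Solve -pressure - 11 = -4: pressure = (-4 + 11) / -1 = -7.

pressure = -7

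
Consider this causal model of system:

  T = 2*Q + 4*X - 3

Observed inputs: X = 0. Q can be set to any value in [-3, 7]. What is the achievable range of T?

-9 to 11

Substituting into the T equation gives T = 2*Q - 3.
Linear in Q, so extremes are at the endpoints: Q = -3 gives T = -9; Q = 7 gives T = 11.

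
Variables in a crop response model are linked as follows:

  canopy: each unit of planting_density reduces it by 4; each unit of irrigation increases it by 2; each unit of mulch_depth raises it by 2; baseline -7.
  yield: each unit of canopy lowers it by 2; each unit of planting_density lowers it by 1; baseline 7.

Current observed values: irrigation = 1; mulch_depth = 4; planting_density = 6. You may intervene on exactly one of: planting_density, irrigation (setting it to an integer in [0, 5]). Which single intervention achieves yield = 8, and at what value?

Intervening on planting_density: with other inputs at their observed values, yield = 7*planting_density + 1. Solving for 8 gives planting_density = 1, within [0, 5].
Intervening on irrigation: yield = -4*irrigation + 47. Reaching 8 requires irrigation = 39/4, not an integer.

set planting_density = 1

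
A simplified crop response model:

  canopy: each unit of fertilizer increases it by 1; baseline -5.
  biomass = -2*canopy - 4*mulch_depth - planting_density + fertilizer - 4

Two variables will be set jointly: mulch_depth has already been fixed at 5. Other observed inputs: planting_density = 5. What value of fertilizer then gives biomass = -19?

With mulch_depth held at 5:
Substituting into the biomass equation gives biomass = -fertilizer - 19.
Solve -fertilizer - 19 = -19: fertilizer = (-19 + 19) / -1 = 0.

fertilizer = 0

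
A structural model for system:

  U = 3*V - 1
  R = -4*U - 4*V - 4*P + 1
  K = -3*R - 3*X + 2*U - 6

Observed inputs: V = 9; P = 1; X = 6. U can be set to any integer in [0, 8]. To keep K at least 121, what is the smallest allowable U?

Intervening on U fixes its value directly, overriding its dependence on V.
Substituting into the R equation gives R = -4*U - 39.
Substituting into the K equation gives K = 14*U + 93.
Require 14*U + 93 ≥ 121, so U ≥ 2.
The smallest integer in [0, 8] satisfying this is 2.

U = 2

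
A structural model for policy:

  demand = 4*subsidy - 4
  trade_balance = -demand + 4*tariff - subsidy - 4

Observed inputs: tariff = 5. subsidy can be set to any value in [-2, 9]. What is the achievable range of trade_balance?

-25 to 30

Substituting into the trade_balance equation gives trade_balance = -5*subsidy + 20.
Linear in subsidy, so extremes are at the endpoints: subsidy = -2 gives trade_balance = 30; subsidy = 9 gives trade_balance = -25.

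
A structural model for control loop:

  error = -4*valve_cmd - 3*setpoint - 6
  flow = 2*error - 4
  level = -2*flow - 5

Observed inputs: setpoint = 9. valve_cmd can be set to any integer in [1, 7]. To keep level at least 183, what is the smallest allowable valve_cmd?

Substituting into the error equation gives error = -4*valve_cmd - 33.
flow becomes -8*valve_cmd - 70.
So level = 16*valve_cmd + 135.
Require 16*valve_cmd + 135 ≥ 183, so valve_cmd ≥ 3.
The smallest integer in [1, 7] satisfying this is 3.

valve_cmd = 3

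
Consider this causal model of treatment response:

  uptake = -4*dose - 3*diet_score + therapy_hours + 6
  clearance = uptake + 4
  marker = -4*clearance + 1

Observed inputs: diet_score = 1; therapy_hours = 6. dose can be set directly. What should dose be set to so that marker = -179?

dose = -8

Substituting into the uptake equation gives uptake = -4*dose + 9.
Substituting into the clearance equation gives clearance = -4*dose + 13.
Substituting into the marker equation gives marker = 16*dose - 51.
Solve 16*dose - 51 = -179: dose = (-179 + 51) / 16 = -8.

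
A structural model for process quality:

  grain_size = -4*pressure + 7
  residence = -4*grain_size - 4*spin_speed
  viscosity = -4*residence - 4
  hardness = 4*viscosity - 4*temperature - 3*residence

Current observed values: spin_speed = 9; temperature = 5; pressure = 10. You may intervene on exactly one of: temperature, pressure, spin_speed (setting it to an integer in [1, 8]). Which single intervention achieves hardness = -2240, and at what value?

set spin_speed = 4

Intervening on temperature: hardness = -4*temperature - 1840. Reaching -2240 requires temperature = 100, outside [1, 8].
Intervening on pressure: hardness = -304*pressure + 1180. Reaching -2240 requires pressure = 45/4, not an integer.
Intervening on spin_speed: with other inputs at their observed values, hardness = 76*spin_speed - 2544. Solving for -2240 gives spin_speed = 4, within [1, 8].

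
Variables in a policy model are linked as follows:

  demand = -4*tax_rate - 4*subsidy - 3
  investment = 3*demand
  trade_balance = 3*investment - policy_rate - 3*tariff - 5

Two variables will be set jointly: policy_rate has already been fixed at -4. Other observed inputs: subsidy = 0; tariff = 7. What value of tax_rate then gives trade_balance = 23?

tax_rate = -2

With policy_rate held at -4:
Substituting into the demand equation gives demand = -4*tax_rate - 3.
Substituting into the investment equation gives investment = -12*tax_rate - 9.
So trade_balance = -36*tax_rate - 49.
Solve -36*tax_rate - 49 = 23: tax_rate = (23 + 49) / -36 = -2.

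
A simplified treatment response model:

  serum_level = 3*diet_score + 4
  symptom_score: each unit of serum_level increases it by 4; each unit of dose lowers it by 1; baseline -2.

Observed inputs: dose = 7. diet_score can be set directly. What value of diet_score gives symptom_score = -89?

diet_score = -8

Substituting into the symptom_score equation gives symptom_score = 12*diet_score + 7.
Solve 12*diet_score + 7 = -89: diet_score = (-89 - 7) / 12 = -8.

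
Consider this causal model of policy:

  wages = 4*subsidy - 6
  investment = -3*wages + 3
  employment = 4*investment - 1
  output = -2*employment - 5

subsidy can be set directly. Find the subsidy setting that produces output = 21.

subsidy = 2

Substituting into the investment equation gives investment = -12*subsidy + 21.
employment becomes -48*subsidy + 83.
Substituting into the output equation gives output = 96*subsidy - 171.
Solve 96*subsidy - 171 = 21: subsidy = (21 + 171) / 96 = 2.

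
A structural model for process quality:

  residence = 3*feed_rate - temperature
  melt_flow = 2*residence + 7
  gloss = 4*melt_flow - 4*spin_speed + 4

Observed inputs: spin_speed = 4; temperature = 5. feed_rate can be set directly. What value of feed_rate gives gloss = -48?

feed_rate = -1

Substituting into the residence equation gives residence = 3*feed_rate - 5.
Substituting into the melt_flow equation gives melt_flow = 6*feed_rate - 3.
Substituting into the gloss equation gives gloss = 24*feed_rate - 24.
Solve 24*feed_rate - 24 = -48: feed_rate = (-48 + 24) / 24 = -1.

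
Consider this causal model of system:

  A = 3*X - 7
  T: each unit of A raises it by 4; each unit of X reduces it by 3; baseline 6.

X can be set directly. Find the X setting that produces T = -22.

X = 0

Substituting into the T equation gives T = 9*X - 22.
Solve 9*X - 22 = -22: X = (-22 + 22) / 9 = 0.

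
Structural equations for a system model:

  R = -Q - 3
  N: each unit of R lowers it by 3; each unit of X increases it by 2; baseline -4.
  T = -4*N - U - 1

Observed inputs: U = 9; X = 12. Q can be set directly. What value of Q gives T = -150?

Q = 2

Substituting into the N equation gives N = 3*Q + 29.
Substituting into the T equation gives T = -12*Q - 126.
Solve -12*Q - 126 = -150: Q = (-150 + 126) / -12 = 2.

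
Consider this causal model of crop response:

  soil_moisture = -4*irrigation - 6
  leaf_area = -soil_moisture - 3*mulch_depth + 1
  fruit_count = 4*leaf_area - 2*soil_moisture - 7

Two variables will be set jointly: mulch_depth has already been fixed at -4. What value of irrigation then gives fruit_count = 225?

With mulch_depth held at -4:
Substituting into the leaf_area equation gives leaf_area = 4*irrigation + 19.
This gives fruit_count = 24*irrigation + 81.
Solve 24*irrigation + 81 = 225: irrigation = (225 - 81) / 24 = 6.

irrigation = 6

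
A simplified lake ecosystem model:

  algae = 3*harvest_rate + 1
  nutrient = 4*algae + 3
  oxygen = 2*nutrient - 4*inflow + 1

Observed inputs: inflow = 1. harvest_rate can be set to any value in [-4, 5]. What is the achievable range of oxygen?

-85 to 131

Substituting into the nutrient equation gives nutrient = 12*harvest_rate + 7.
Substituting into the oxygen equation gives oxygen = 24*harvest_rate + 11.
Linear in harvest_rate, so extremes are at the endpoints: harvest_rate = -4 gives oxygen = -85; harvest_rate = 5 gives oxygen = 131.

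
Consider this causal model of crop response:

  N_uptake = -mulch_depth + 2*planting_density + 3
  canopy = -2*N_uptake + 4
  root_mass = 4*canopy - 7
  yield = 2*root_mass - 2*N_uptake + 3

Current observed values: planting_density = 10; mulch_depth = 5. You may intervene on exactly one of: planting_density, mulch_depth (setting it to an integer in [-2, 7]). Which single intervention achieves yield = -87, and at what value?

set planting_density = 4

Intervening on planting_density: with other inputs at their observed values, yield = -36*planting_density + 57. Solving for -87 gives planting_density = 4, within [-2, 7].
Intervening on mulch_depth: yield = 18*mulch_depth - 393. Reaching -87 requires mulch_depth = 17, outside [-2, 7].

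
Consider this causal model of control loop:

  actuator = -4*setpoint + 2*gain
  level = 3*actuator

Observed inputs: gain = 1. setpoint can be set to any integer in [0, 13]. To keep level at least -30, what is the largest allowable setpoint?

Substituting into the actuator equation gives actuator = -4*setpoint + 2.
This gives level = -12*setpoint + 6.
Require -12*setpoint + 6 ≥ -30, so setpoint ≤ 3.
The largest integer in [0, 13] satisfying this is 3.

setpoint = 3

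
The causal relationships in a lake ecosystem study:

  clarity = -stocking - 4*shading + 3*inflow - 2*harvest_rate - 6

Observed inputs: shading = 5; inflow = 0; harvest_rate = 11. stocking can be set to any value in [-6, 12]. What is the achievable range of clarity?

Substituting into the clarity equation gives clarity = -stocking - 48.
Linear in stocking, so extremes are at the endpoints: stocking = -6 gives clarity = -42; stocking = 12 gives clarity = -60.

-60 to -42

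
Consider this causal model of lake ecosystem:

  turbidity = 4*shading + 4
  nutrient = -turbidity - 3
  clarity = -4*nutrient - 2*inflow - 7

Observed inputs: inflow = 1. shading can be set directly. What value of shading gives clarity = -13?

shading = -2

Substituting into the nutrient equation gives nutrient = -4*shading - 7.
Substituting into the clarity equation gives clarity = 16*shading + 19.
Solve 16*shading + 19 = -13: shading = (-13 - 19) / 16 = -2.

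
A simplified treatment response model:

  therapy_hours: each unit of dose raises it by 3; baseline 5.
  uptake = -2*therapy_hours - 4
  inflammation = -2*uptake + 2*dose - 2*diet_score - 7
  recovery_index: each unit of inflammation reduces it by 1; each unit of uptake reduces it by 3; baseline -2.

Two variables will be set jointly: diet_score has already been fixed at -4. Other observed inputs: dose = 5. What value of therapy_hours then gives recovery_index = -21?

therapy_hours = -6

With diet_score held at -4:
Intervening on therapy_hours fixes its value directly, overriding its dependence on dose.
Substituting into the inflammation equation gives inflammation = 4*therapy_hours + 19.
Substituting into the recovery_index equation gives recovery_index = 2*therapy_hours - 9.
Solve 2*therapy_hours - 9 = -21: therapy_hours = (-21 + 9) / 2 = -6.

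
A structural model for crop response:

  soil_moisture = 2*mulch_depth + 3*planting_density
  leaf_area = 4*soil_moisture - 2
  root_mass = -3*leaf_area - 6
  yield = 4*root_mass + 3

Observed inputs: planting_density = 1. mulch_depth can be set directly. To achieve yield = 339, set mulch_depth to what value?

mulch_depth = -5

Substituting into the soil_moisture equation gives soil_moisture = 2*mulch_depth + 3.
Substituting into the leaf_area equation gives leaf_area = 8*mulch_depth + 10.
Substituting into the root_mass equation gives root_mass = -24*mulch_depth - 36.
So yield = -96*mulch_depth - 141.
Solve -96*mulch_depth - 141 = 339: mulch_depth = (339 + 141) / -96 = -5.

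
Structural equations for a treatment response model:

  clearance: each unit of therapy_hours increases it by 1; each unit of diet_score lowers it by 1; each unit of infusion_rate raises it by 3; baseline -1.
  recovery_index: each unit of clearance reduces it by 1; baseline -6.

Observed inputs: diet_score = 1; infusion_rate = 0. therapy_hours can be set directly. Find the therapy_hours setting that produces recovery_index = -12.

Substituting into the clearance equation gives clearance = therapy_hours - 2.
recovery_index becomes -therapy_hours - 4.
Solve -therapy_hours - 4 = -12: therapy_hours = (-12 + 4) / -1 = 8.

therapy_hours = 8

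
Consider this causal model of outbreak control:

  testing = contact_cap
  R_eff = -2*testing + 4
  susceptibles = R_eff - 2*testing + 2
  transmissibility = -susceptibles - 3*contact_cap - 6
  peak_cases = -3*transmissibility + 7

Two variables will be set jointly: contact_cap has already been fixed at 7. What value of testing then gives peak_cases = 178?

With contact_cap held at 7:
Intervening on testing fixes its value directly, overriding its dependence on contact_cap.
Substituting into the susceptibles equation gives susceptibles = -4*testing + 6.
So transmissibility = 4*testing - 33.
Substituting into the peak_cases equation gives peak_cases = -12*testing + 106.
Solve -12*testing + 106 = 178: testing = (178 - 106) / -12 = -6.

testing = -6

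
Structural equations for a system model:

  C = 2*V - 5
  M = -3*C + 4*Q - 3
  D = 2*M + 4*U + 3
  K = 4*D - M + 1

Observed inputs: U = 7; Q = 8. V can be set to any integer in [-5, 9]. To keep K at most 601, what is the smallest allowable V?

V = -4

Substituting into the M equation gives M = -6*V + 44.
D becomes -12*V + 119.
Substituting into the K equation gives K = -42*V + 433.
Require -42*V + 433 ≤ 601, so V ≥ -4.
The smallest integer in [-5, 9] satisfying this is -4.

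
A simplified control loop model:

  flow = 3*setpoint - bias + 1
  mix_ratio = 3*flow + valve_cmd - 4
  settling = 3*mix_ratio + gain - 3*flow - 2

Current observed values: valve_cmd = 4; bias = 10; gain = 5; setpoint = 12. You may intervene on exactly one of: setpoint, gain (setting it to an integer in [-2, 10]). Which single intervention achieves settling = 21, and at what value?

set setpoint = 4

Intervening on setpoint: with other inputs at their observed values, settling = 18*setpoint - 51. Solving for 21 gives setpoint = 4, within [-2, 10].
Intervening on gain: settling = gain + 160. Reaching 21 requires gain = -139, outside [-2, 10].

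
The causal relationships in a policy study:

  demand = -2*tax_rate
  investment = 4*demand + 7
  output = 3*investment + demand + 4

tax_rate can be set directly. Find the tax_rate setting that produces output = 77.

Substituting into the investment equation gives investment = -8*tax_rate + 7.
This gives output = -26*tax_rate + 25.
Solve -26*tax_rate + 25 = 77: tax_rate = (77 - 25) / -26 = -2.

tax_rate = -2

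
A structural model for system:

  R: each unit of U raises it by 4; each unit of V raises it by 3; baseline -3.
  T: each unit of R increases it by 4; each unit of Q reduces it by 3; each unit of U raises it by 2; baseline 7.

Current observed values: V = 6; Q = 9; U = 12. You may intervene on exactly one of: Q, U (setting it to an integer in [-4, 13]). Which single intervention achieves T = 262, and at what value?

Intervening on Q: with other inputs at their observed values, T = -3*Q + 283. Solving for 262 gives Q = 7, within [-4, 13].
Intervening on U: T = 18*U + 40. Reaching 262 requires U = 37/3, not an integer.

set Q = 7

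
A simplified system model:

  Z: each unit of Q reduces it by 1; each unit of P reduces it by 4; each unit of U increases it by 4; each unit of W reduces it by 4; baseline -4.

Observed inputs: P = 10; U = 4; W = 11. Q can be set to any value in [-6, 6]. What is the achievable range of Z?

Substituting into the Z equation gives Z = -Q - 72.
Linear in Q, so extremes are at the endpoints: Q = -6 gives Z = -66; Q = 6 gives Z = -78.

-78 to -66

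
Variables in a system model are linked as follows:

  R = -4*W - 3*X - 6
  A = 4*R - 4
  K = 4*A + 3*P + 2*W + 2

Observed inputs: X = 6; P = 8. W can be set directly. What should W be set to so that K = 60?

W = -7

Substituting into the R equation gives R = -4*W - 24.
This gives A = -16*W - 100.
Substituting into the K equation gives K = -62*W - 374.
Solve -62*W - 374 = 60: W = (60 + 374) / -62 = -7.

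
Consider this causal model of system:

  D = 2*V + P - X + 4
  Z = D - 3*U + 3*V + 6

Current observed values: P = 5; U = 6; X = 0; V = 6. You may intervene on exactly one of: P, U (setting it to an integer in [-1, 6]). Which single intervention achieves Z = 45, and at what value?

set U = 0

Intervening on P: Z = P + 22. Reaching 45 requires P = 23, outside [-1, 6].
Intervening on U: with other inputs at their observed values, Z = -3*U + 45. Solving for 45 gives U = 0, within [-1, 6].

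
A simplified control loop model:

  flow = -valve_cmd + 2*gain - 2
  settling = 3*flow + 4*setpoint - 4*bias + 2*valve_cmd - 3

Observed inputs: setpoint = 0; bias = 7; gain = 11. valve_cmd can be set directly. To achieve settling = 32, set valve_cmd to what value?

Substituting into the flow equation gives flow = -valve_cmd + 20.
Substituting into the settling equation gives settling = -valve_cmd + 29.
Solve -valve_cmd + 29 = 32: valve_cmd = (32 - 29) / -1 = -3.

valve_cmd = -3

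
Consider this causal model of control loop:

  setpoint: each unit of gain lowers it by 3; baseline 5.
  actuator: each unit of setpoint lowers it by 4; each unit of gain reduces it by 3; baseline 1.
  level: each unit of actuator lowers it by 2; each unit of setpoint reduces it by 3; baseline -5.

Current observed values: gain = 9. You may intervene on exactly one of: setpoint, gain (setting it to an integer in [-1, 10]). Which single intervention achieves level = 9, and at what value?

Intervening on setpoint: level = 5*setpoint + 47. Reaching 9 requires setpoint = -38/5, not an integer.
Intervening on gain: with other inputs at their observed values, level = -9*gain + 18. Solving for 9 gives gain = 1, within [-1, 10].

set gain = 1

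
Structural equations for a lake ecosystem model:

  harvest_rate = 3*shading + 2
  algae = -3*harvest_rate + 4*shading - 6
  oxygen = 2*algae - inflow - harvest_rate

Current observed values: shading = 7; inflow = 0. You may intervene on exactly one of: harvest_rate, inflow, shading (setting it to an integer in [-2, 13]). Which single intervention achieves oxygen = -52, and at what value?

set shading = 2

Intervening on harvest_rate: oxygen = -7*harvest_rate + 44. Reaching -52 requires harvest_rate = 96/7, not an integer.
Intervening on inflow: oxygen = -inflow - 117. Reaching -52 requires inflow = -65, outside [-2, 13].
Intervening on shading: with other inputs at their observed values, oxygen = -13*shading - 26. Solving for -52 gives shading = 2, within [-2, 13].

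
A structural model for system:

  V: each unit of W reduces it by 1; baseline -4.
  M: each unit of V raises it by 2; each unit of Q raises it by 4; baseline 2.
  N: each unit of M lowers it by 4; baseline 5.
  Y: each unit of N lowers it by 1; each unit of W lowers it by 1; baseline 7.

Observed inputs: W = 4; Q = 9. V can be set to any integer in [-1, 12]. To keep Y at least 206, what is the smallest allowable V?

V = 7

Intervening on V fixes its value directly, overriding its dependence on W.
Substituting into the M equation gives M = 2*V + 38.
Substituting into the N equation gives N = -8*V - 147.
Substituting into the Y equation gives Y = 8*V + 150.
Require 8*V + 150 ≥ 206, so V ≥ 7.
The smallest integer in [-1, 12] satisfying this is 7.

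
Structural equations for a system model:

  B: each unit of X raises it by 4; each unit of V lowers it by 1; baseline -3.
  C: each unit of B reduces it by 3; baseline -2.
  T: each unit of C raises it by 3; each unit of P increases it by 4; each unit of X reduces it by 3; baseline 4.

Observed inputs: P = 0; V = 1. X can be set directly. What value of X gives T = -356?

Substituting into the B equation gives B = 4*X - 4.
Substituting into the C equation gives C = -12*X + 10.
Substituting into the T equation gives T = -39*X + 34.
Solve -39*X + 34 = -356: X = (-356 - 34) / -39 = 10.

X = 10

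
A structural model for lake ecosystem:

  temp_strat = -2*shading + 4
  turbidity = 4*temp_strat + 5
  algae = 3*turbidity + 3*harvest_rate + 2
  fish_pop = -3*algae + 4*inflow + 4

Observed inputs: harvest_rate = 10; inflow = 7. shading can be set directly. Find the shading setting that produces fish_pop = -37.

shading = 3

Substituting into the turbidity equation gives turbidity = -8*shading + 21.
Substituting into the algae equation gives algae = -24*shading + 95.
fish_pop becomes 72*shading - 253.
Solve 72*shading - 253 = -37: shading = (-37 + 253) / 72 = 3.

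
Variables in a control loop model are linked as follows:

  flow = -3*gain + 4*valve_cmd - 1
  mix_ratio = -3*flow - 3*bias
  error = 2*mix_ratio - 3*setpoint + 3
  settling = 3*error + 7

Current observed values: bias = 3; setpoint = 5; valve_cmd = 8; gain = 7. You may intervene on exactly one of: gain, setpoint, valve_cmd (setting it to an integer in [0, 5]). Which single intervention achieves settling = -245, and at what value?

Intervening on gain: settling = 54*gain - 641. Reaching -245 requires gain = 22/3, not an integer.
Intervening on setpoint: with other inputs at their observed values, settling = -9*setpoint - 218. Solving for -245 gives setpoint = 3, within [0, 5].
Intervening on valve_cmd: settling = -72*valve_cmd + 313. Reaching -245 requires valve_cmd = 31/4, not an integer.

set setpoint = 3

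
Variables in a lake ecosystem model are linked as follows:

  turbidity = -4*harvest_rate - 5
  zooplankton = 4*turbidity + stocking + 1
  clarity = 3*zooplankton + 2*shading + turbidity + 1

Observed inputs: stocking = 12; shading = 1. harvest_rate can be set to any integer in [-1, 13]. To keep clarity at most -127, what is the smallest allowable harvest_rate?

harvest_rate = 2

Substituting into the zooplankton equation gives zooplankton = -16*harvest_rate - 7.
So clarity = -52*harvest_rate - 23.
Require -52*harvest_rate - 23 ≤ -127, so harvest_rate ≥ 2.
The smallest integer in [-1, 13] satisfying this is 2.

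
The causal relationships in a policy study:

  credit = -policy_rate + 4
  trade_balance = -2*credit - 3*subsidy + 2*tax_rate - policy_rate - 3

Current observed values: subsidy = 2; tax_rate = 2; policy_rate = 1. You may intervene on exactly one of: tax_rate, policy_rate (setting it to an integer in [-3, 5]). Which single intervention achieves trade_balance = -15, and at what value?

set policy_rate = -2

Intervening on tax_rate: trade_balance = 2*tax_rate - 16. Reaching -15 requires tax_rate = 1/2, not an integer.
Intervening on policy_rate: with other inputs at their observed values, trade_balance = policy_rate - 13. Solving for -15 gives policy_rate = -2, within [-3, 5].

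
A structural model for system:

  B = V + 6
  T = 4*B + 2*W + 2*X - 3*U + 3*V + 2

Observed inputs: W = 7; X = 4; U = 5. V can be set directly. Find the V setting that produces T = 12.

Substituting into the T equation gives T = 7*V + 33.
Solve 7*V + 33 = 12: V = (12 - 33) / 7 = -3.

V = -3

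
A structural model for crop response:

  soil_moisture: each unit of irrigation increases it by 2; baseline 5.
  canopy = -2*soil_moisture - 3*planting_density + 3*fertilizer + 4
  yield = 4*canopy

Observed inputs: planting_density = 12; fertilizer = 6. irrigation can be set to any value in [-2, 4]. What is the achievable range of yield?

Substituting into the canopy equation gives canopy = -4*irrigation - 24.
This gives yield = -16*irrigation - 96.
Linear in irrigation, so extremes are at the endpoints: irrigation = -2 gives yield = -64; irrigation = 4 gives yield = -160.

-160 to -64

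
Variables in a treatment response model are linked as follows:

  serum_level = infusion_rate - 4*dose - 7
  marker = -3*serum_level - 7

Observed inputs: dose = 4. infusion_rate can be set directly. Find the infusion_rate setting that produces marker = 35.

infusion_rate = 9

Substituting into the serum_level equation gives serum_level = infusion_rate - 23.
Substituting into the marker equation gives marker = -3*infusion_rate + 62.
Solve -3*infusion_rate + 62 = 35: infusion_rate = (35 - 62) / -3 = 9.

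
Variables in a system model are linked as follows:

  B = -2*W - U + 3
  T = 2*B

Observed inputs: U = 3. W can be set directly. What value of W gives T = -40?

W = 10

Substituting into the B equation gives B = -2*W.
This gives T = -4*W.
Solve -4*W = -40: W = -40 / -4 = 10.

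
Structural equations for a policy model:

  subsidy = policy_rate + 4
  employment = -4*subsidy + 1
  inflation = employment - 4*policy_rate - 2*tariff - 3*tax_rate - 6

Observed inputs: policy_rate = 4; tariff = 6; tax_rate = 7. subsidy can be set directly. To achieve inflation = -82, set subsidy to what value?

subsidy = 7

Intervening on subsidy fixes its value directly, overriding its dependence on policy_rate.
Substituting into the inflation equation gives inflation = -4*subsidy - 54.
Solve -4*subsidy - 54 = -82: subsidy = (-82 + 54) / -4 = 7.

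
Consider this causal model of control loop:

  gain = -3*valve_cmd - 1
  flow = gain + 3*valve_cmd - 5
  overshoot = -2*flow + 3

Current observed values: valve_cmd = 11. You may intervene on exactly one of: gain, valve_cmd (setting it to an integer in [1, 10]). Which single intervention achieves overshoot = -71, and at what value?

Intervening on gain: with other inputs at their observed values, overshoot = -2*gain - 53. Solving for -71 gives gain = 9, within [1, 10].
Intervening on valve_cmd: the paths from valve_cmd to overshoot cancel (net effect zero), leaving overshoot = 15; -71 is unreachable this way.

set gain = 9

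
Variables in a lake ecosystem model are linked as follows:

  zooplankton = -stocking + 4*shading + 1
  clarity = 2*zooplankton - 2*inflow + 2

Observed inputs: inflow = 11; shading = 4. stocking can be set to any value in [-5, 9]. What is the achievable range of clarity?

Substituting into the zooplankton equation gives zooplankton = -stocking + 17.
Substituting into the clarity equation gives clarity = -2*stocking + 14.
Linear in stocking, so extremes are at the endpoints: stocking = -5 gives clarity = 24; stocking = 9 gives clarity = -4.

-4 to 24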